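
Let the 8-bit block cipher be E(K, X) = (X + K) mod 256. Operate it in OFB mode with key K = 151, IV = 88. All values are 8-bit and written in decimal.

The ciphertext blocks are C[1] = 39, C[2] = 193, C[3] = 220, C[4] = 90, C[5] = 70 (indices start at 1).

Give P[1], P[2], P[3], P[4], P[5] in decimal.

P[1] = 200, P[2] = 71, P[3] = 193, P[4] = 238, P[5] = 13

OFB decryption: S_i = E(K, S_{i−1}) with S_{0} = IV; P_i = C_i ⊕ S_i.
P[1]: S = E(K, 88) = 239; 39 ⊕ 239 = 200.
P[2]: S = E(K, 239) = 134; 193 ⊕ 134 = 71.
P[3]: S = E(K, 134) = 29; 220 ⊕ 29 = 193.
P[4]: S = E(K, 29) = 180; 90 ⊕ 180 = 238.
P[5]: S = E(K, 180) = 75; 70 ⊕ 75 = 13.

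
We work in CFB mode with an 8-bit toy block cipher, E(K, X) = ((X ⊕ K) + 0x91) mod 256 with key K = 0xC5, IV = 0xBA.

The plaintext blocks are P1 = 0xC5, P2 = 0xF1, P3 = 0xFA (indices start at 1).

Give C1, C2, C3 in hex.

C1 = 0xD5, C2 = 0x50, C3 = 0xDC

CFB encryption: C_i = P_i ⊕ E(K, C_{i−1}), with C_{0} = IV.
C1: E(K, 0xBA) = 0x10; 0xC5 ⊕ 0x10 = 0xD5.
C2: E(K, 0xD5) = 0xA1; 0xF1 ⊕ 0xA1 = 0x50.
C3: E(K, 0x50) = 0x26; 0xFA ⊕ 0x26 = 0xDC.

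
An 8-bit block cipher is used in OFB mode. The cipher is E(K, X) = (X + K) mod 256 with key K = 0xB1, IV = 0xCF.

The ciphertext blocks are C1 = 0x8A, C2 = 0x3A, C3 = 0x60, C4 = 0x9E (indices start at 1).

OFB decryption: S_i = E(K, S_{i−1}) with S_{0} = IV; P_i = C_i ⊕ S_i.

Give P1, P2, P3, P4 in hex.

P1: S = E(K, 0xCF) = 0x80; 0x8A ⊕ 0x80 = 0x0A.
P2: S = E(K, 0x80) = 0x31; 0x3A ⊕ 0x31 = 0x0B.
P3: S = E(K, 0x31) = 0xE2; 0x60 ⊕ 0xE2 = 0x82.
P4: S = E(K, 0xE2) = 0x93; 0x9E ⊕ 0x93 = 0x0D.

P1 = 0x0A, P2 = 0x0B, P3 = 0x82, P4 = 0x0D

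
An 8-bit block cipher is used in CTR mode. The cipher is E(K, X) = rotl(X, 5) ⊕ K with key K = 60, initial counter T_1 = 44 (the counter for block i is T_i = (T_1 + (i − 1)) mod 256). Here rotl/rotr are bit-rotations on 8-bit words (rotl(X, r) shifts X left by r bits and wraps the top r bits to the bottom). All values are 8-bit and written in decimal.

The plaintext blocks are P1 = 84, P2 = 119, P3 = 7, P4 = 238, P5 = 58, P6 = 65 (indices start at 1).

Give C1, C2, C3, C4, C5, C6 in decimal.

C1 = 237, C2 = 238, C3 = 254, C4 = 55, C5 = 0, C6 = 91

CTR encryption: S_i = E(K, T_i) where T_i is the counter for block i; C_i = P_i ⊕ S_i.
C1: T = 44, S = E(K, T) = 185; 84 ⊕ 185 = 237.
C2: T = 45, S = E(K, T) = 153; 119 ⊕ 153 = 238.
C3: T = 46, S = E(K, T) = 249; 7 ⊕ 249 = 254.
C4: T = 47, S = E(K, T) = 217; 238 ⊕ 217 = 55.
C5: T = 48, S = E(K, T) = 58; 58 ⊕ 58 = 0.
C6: T = 49, S = E(K, T) = 26; 65 ⊕ 26 = 91.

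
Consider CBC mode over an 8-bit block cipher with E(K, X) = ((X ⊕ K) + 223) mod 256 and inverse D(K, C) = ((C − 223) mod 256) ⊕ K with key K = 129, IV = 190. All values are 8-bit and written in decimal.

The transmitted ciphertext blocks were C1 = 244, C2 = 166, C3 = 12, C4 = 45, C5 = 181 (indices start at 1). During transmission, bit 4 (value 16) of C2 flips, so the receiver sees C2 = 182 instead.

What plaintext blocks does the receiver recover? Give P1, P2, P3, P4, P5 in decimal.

P1 = 42, P2 = 162, P3 = 26, P4 = 195, P5 = 122

CBC decryption: P_i = D(K, C_i) ⊕ C_{i−1}, with C_{0} = IV.
Only C2 changed, to 182. In CBC, a change in C_i garbles P_i and flips the same bit in P_{i+1}. Decrypting the received ciphertext:
P1: D(K, 244) = 148; 148 ⊕ 190 = 42.
P2: D(K, 182) = 86; 86 ⊕ 244 = 162.
P3: D(K, 12) = 172; 172 ⊕ 182 = 26.
P4: D(K, 45) = 207; 207 ⊕ 12 = 195.
P5: D(K, 181) = 87; 87 ⊕ 45 = 122.
Blocks that differ from the original plaintext: P2, P3.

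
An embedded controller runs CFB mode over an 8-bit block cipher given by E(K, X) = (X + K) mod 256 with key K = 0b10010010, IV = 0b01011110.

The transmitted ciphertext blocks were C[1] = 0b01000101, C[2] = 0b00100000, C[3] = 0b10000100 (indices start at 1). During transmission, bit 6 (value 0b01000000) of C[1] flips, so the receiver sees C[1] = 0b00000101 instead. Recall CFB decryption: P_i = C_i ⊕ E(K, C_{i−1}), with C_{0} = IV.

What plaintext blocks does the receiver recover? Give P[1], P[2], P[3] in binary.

Only C[1] changed, to 0b00000101. In CFB, a change in C_i flips the same bit in P_i and garbles P_{i+1}. Decrypting the received ciphertext:
P[1]: E(K, 0b01011110) = 0b11110000; 0b00000101 ⊕ 0b11110000 = 0b11110101.
P[2]: E(K, 0b00000101) = 0b10010111; 0b00100000 ⊕ 0b10010111 = 0b10110111.
P[3]: E(K, 0b00100000) = 0b10110010; 0b10000100 ⊕ 0b10110010 = 0b00110110.
Blocks that differ from the original plaintext: P[1], P[2].

P[1] = 0b11110101, P[2] = 0b10110111, P[3] = 0b00110110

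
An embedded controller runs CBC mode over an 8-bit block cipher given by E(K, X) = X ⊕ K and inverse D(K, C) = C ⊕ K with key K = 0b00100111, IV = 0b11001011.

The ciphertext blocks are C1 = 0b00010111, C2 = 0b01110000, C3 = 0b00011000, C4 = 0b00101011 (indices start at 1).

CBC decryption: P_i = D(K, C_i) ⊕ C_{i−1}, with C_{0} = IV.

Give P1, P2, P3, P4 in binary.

P1: D(K, 0b00010111) = 0b00110000; 0b00110000 ⊕ 0b11001011 = 0b11111011.
P2: D(K, 0b01110000) = 0b01010111; 0b01010111 ⊕ 0b00010111 = 0b01000000.
P3: D(K, 0b00011000) = 0b00111111; 0b00111111 ⊕ 0b01110000 = 0b01001111.
P4: D(K, 0b00101011) = 0b00001100; 0b00001100 ⊕ 0b00011000 = 0b00010100.

P1 = 0b11111011, P2 = 0b01000000, P3 = 0b01001111, P4 = 0b00010100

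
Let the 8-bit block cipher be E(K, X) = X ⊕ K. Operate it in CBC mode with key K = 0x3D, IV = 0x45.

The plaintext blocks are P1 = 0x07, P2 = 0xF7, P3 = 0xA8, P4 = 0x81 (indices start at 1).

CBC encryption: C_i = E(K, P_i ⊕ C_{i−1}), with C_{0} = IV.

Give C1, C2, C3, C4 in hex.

C1 = 0x7F, C2 = 0xB5, C3 = 0x20, C4 = 0x9C

C1: P1 ⊕ 0x45 = 0x42; E(K, 0x42) = 0x7F.
C2: P2 ⊕ 0x7F = 0x88; E(K, 0x88) = 0xB5.
C3: P3 ⊕ 0xB5 = 0x1D; E(K, 0x1D) = 0x20.
C4: P4 ⊕ 0x20 = 0xA1; E(K, 0xA1) = 0x9C.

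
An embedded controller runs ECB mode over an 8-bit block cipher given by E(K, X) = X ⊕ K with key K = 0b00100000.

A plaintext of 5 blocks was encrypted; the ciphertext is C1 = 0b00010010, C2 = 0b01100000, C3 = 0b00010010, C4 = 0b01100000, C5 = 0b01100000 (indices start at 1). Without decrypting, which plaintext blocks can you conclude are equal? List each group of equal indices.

ECB encrypts each block independently with the same key, so equal ciphertext blocks imply equal plaintext blocks.
C1 = C3 = 0b00010010, so P1 = P3.
C2 = C4 = C5 = 0b01100000, so P2 = P4 = P5.

P1 = P3; P2 = P4 = P5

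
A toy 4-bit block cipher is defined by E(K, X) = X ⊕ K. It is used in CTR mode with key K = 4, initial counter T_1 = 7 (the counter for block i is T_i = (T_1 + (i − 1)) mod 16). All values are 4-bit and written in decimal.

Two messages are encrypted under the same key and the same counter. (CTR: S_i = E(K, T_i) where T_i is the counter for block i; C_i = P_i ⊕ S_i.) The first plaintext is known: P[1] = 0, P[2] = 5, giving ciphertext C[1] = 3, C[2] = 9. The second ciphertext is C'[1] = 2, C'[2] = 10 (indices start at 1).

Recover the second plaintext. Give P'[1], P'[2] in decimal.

P'[1] = 1, P'[2] = 6

In CTR with a reused counter, both messages share the same keystream S_i, so C_i ⊕ C'_i = P_i ⊕ P'_i and thus P'_i = P_i ⊕ C_i ⊕ C'_i.
P'[1]: 0 ⊕ 3 ⊕ 2 = 1.
P'[2]: 5 ⊕ 9 ⊕ 10 = 6.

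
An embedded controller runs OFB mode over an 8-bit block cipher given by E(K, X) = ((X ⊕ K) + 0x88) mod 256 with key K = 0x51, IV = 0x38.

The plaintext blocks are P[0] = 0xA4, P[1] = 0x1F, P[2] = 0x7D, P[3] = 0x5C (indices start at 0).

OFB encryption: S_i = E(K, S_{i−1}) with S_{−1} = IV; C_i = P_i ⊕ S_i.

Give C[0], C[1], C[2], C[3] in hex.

C[0] = 0x55, C[1] = 0x37, C[2] = 0x7C, C[3] = 0x84

C[0]: S = E(K, 0x38) = 0xF1; 0xA4 ⊕ 0xF1 = 0x55.
C[1]: S = E(K, 0xF1) = 0x28; 0x1F ⊕ 0x28 = 0x37.
C[2]: S = E(K, 0x28) = 0x01; 0x7D ⊕ 0x01 = 0x7C.
C[3]: S = E(K, 0x01) = 0xD8; 0x5C ⊕ 0xD8 = 0x84.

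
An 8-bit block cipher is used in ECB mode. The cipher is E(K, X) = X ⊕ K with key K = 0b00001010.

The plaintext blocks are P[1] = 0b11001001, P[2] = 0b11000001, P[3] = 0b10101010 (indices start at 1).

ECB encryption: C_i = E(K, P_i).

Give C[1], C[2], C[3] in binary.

C[1] = 0b11000011, C[2] = 0b11001011, C[3] = 0b10100000

C[1]: E(K, 0b11001001) = 0b11000011.
C[2]: E(K, 0b11000001) = 0b11001011.
C[3]: E(K, 0b10101010) = 0b10100000.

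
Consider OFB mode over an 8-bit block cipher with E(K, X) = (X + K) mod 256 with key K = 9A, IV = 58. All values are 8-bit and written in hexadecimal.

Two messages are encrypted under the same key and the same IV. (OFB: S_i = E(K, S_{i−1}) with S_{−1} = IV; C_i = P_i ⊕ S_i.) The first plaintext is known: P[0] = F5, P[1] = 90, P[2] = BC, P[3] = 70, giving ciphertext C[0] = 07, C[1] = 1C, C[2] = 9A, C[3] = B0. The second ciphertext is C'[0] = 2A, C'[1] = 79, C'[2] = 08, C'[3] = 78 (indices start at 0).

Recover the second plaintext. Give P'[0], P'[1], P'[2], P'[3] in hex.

In OFB with a reused IV, both messages share the same keystream S_i, so C_i ⊕ C'_i = P_i ⊕ P'_i and thus P'_i = P_i ⊕ C_i ⊕ C'_i.
P'[0]: F5 ⊕ 07 ⊕ 2A = D8.
P'[1]: 90 ⊕ 1C ⊕ 79 = F5.
P'[2]: BC ⊕ 9A ⊕ 08 = 2E.
P'[3]: 70 ⊕ B0 ⊕ 78 = B8.

P'[0] = D8, P'[1] = F5, P'[2] = 2E, P'[3] = B8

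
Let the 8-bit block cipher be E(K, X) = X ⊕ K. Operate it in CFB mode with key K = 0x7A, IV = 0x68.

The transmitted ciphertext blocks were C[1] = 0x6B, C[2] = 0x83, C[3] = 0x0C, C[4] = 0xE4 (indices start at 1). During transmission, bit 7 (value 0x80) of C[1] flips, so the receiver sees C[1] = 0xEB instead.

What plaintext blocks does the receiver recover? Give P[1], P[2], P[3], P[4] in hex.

CFB decryption: P_i = C_i ⊕ E(K, C_{i−1}), with C_{0} = IV.
Only C[1] changed, to 0xEB. In CFB, a change in C_i flips the same bit in P_i and garbles P_{i+1}. Decrypting the received ciphertext:
P[1]: E(K, 0x68) = 0x12; 0xEB ⊕ 0x12 = 0xF9.
P[2]: E(K, 0xEB) = 0x91; 0x83 ⊕ 0x91 = 0x12.
P[3]: E(K, 0x83) = 0xF9; 0x0C ⊕ 0xF9 = 0xF5.
P[4]: E(K, 0x0C) = 0x76; 0xE4 ⊕ 0x76 = 0x92.
Blocks that differ from the original plaintext: P[1], P[2].

P[1] = 0xF9, P[2] = 0x12, P[3] = 0xF5, P[4] = 0x92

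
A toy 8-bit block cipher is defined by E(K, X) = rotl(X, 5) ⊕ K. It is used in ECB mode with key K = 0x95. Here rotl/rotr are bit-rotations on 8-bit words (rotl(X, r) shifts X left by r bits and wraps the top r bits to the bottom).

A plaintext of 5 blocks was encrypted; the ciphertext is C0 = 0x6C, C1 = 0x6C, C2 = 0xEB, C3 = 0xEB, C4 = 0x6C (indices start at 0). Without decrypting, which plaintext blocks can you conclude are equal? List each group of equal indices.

ECB encrypts each block independently with the same key, so equal ciphertext blocks imply equal plaintext blocks.
C0 = C1 = C4 = 0x6C, so P0 = P1 = P4.
C2 = C3 = 0xEB, so P2 = P3.

P0 = P1 = P4; P2 = P3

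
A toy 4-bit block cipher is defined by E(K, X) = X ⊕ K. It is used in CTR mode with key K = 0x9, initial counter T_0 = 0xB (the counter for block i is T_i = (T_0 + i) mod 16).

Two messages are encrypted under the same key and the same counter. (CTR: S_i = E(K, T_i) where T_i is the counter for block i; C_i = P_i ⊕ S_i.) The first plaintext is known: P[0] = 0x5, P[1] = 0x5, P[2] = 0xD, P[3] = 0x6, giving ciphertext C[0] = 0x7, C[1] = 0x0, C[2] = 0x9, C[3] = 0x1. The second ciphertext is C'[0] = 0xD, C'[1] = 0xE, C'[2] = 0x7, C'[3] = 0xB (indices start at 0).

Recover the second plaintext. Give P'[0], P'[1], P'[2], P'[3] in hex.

In CTR with a reused counter, both messages share the same keystream S_i, so C_i ⊕ C'_i = P_i ⊕ P'_i and thus P'_i = P_i ⊕ C_i ⊕ C'_i.
P'[0]: 0x5 ⊕ 0x7 ⊕ 0xD = 0xF.
P'[1]: 0x5 ⊕ 0x0 ⊕ 0xE = 0xB.
P'[2]: 0xD ⊕ 0x9 ⊕ 0x7 = 0x3.
P'[3]: 0x6 ⊕ 0x1 ⊕ 0xB = 0xC.

P'[0] = 0xF, P'[1] = 0xB, P'[2] = 0x3, P'[3] = 0xC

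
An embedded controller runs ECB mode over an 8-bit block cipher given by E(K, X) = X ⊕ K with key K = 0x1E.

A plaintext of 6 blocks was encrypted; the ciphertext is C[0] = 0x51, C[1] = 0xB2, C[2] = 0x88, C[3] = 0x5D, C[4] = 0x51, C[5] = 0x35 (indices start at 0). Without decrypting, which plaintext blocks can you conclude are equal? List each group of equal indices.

ECB encrypts each block independently with the same key, so equal ciphertext blocks imply equal plaintext blocks.
C[0] = C[4] = 0x51, so P[0] = P[4].

P[0] = P[4]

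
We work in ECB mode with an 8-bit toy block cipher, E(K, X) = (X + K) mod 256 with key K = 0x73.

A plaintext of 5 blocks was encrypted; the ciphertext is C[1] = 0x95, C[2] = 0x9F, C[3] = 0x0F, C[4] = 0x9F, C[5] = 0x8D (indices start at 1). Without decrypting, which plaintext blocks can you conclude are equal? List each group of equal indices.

ECB encrypts each block independently with the same key, so equal ciphertext blocks imply equal plaintext blocks.
C[2] = C[4] = 0x9F, so P[2] = P[4].

P[2] = P[4]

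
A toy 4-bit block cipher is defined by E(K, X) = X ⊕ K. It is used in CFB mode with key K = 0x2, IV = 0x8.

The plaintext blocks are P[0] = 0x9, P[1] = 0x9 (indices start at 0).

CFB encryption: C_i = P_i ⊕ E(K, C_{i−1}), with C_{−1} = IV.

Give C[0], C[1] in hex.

C[0]: E(K, 0x8) = 0xA; 0x9 ⊕ 0xA = 0x3.
C[1]: E(K, 0x3) = 0x1; 0x9 ⊕ 0x1 = 0x8.

C[0] = 0x3, C[1] = 0x8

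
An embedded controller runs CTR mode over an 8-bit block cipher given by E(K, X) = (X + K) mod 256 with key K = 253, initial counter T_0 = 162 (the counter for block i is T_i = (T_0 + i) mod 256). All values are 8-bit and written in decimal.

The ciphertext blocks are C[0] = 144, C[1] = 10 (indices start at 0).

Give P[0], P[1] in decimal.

CTR decryption: S_i = E(K, T_i) where T_i is the counter for block i; P_i = C_i ⊕ S_i.
P[0]: T = 162, S = E(K, T) = 159; 144 ⊕ 159 = 15.
P[1]: T = 163, S = E(K, T) = 160; 10 ⊕ 160 = 170.

P[0] = 15, P[1] = 170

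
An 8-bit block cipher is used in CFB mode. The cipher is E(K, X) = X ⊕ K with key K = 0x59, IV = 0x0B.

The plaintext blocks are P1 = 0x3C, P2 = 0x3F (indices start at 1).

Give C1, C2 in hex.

C1 = 0x6E, C2 = 0x08

CFB encryption: C_i = P_i ⊕ E(K, C_{i−1}), with C_{0} = IV.
C1: E(K, 0x0B) = 0x52; 0x3C ⊕ 0x52 = 0x6E.
C2: E(K, 0x6E) = 0x37; 0x3F ⊕ 0x37 = 0x08.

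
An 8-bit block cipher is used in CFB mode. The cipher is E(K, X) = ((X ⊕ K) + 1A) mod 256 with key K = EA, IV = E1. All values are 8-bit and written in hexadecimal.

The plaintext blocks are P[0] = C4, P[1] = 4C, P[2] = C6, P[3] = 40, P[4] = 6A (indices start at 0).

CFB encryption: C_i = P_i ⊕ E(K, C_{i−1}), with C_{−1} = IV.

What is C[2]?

C[0]: E(K, E1) = 25; C4 ⊕ 25 = E1.
C[1]: E(K, E1) = 25; 4C ⊕ 25 = 69.
C[2]: E(K, 69) = 9D; C6 ⊕ 9D = 5B.

C[2] = 5B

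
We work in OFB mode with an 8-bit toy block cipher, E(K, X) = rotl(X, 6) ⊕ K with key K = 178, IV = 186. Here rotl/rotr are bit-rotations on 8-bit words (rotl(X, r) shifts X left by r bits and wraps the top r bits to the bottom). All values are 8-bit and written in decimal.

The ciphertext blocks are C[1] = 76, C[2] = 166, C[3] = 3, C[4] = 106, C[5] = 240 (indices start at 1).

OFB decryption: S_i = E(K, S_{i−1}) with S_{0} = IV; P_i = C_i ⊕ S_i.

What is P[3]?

P[1]: S = E(K, 186) = 28; 76 ⊕ 28 = 80.
P[2]: S = E(K, 28) = 181; 166 ⊕ 181 = 19.
P[3]: S = E(K, 181) = 223; 3 ⊕ 223 = 220.

P[3] = 220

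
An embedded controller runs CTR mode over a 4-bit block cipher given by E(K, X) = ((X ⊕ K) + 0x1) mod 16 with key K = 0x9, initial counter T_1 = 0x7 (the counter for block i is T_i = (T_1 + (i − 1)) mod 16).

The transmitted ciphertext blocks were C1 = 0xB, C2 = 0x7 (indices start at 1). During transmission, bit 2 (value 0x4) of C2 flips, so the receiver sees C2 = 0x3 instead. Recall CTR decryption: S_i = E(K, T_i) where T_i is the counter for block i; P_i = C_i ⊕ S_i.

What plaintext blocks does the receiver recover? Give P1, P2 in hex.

P1 = 0x4, P2 = 0x1

Only C2 changed, to 0x3. In CTR, a change in C_i flips the same bit in P_i only; the keystream is unaffected. Decrypting the received ciphertext:
P1: T = 0x7, S = E(K, T) = 0xF; 0xB ⊕ 0xF = 0x4.
P2: T = 0x8, S = E(K, T) = 0x2; 0x3 ⊕ 0x2 = 0x1.
Blocks that differ from the original plaintext: P2.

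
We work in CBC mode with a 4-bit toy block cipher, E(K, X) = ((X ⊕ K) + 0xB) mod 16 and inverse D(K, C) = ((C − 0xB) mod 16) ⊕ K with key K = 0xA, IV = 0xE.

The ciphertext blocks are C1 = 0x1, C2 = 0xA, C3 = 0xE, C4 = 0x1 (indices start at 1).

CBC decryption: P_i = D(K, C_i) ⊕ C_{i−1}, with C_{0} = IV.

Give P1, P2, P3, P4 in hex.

P1 = 0x2, P2 = 0x4, P3 = 0x3, P4 = 0x2

P1: D(K, 0x1) = 0xC; 0xC ⊕ 0xE = 0x2.
P2: D(K, 0xA) = 0x5; 0x5 ⊕ 0x1 = 0x4.
P3: D(K, 0xE) = 0x9; 0x9 ⊕ 0xA = 0x3.
P4: D(K, 0x1) = 0xC; 0xC ⊕ 0xE = 0x2.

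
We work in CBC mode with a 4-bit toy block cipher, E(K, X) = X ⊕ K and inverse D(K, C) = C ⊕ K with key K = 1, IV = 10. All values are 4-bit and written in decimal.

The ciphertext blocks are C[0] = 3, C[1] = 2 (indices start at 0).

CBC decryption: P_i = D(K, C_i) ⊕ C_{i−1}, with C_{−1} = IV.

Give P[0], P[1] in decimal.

P[0] = 8, P[1] = 0

P[0]: D(K, 3) = 2; 2 ⊕ 10 = 8.
P[1]: D(K, 2) = 3; 3 ⊕ 3 = 0.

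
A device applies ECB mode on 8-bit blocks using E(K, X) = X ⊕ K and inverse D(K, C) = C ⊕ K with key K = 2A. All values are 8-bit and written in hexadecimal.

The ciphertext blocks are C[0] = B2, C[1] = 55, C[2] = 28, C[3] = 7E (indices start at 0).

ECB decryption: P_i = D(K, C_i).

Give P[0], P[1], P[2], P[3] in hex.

P[0]: D(K, B2) = 98.
P[1]: D(K, 55) = 7F.
P[2]: D(K, 28) = 02.
P[3]: D(K, 7E) = 54.

P[0] = 98, P[1] = 7F, P[2] = 02, P[3] = 54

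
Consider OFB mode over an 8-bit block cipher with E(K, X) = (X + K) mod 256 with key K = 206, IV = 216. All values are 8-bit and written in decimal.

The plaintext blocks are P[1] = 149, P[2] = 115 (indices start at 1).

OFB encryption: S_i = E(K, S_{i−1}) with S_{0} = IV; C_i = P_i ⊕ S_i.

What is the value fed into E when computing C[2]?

166

C[1]: S = E(K, 216) = 166; 149 ⊕ 166 = 51.
C[2]: S = E(K, 166) = 116; 115 ⊕ 116 = 7.
So the input to E for block [2] is 166.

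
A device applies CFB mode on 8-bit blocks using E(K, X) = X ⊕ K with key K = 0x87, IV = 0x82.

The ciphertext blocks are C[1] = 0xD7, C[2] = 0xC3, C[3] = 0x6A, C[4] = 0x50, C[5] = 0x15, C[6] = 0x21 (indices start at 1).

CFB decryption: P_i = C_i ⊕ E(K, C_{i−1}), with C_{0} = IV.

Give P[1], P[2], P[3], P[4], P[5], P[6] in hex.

P[1]: E(K, 0x82) = 0x05; 0xD7 ⊕ 0x05 = 0xD2.
P[2]: E(K, 0xD7) = 0x50; 0xC3 ⊕ 0x50 = 0x93.
P[3]: E(K, 0xC3) = 0x44; 0x6A ⊕ 0x44 = 0x2E.
P[4]: E(K, 0x6A) = 0xED; 0x50 ⊕ 0xED = 0xBD.
P[5]: E(K, 0x50) = 0xD7; 0x15 ⊕ 0xD7 = 0xC2.
P[6]: E(K, 0x15) = 0x92; 0x21 ⊕ 0x92 = 0xB3.

P[1] = 0xD2, P[2] = 0x93, P[3] = 0x2E, P[4] = 0xBD, P[5] = 0xC2, P[6] = 0xB3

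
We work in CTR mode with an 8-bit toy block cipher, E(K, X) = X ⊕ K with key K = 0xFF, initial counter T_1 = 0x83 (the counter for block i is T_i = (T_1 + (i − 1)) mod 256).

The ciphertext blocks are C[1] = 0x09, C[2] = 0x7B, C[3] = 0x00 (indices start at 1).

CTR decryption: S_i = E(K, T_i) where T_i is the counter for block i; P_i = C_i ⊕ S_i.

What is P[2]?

P[2]: T = 0x84, S = E(K, T) = 0x7B; 0x7B ⊕ 0x7B = 0x00.

P[2] = 0x00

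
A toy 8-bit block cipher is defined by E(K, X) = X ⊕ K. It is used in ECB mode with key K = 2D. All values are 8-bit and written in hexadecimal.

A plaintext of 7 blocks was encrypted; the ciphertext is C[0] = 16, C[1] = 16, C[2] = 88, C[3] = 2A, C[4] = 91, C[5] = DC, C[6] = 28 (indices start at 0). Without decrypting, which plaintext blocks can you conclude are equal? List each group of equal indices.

P[0] = P[1]

ECB encrypts each block independently with the same key, so equal ciphertext blocks imply equal plaintext blocks.
C[0] = C[1] = 16, so P[0] = P[1].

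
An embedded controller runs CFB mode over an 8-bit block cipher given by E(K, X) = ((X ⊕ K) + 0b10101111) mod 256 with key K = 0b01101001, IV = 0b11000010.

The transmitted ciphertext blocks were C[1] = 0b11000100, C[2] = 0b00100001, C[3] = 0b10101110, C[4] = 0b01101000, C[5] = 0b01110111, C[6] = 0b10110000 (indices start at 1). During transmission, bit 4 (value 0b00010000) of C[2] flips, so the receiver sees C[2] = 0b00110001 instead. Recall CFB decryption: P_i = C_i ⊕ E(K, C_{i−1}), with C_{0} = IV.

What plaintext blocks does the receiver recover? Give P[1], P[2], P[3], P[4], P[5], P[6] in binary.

P[1] = 0b10011110, P[2] = 0b01101101, P[3] = 0b10101001, P[4] = 0b00011110, P[5] = 0b11000111, P[6] = 0b01111101

Only C[2] changed, to 0b00110001. In CFB, a change in C_i flips the same bit in P_i and garbles P_{i+1}. Decrypting the received ciphertext:
P[1]: E(K, 0b11000010) = 0b01011010; 0b11000100 ⊕ 0b01011010 = 0b10011110.
P[2]: E(K, 0b11000100) = 0b01011100; 0b00110001 ⊕ 0b01011100 = 0b01101101.
P[3]: E(K, 0b00110001) = 0b00000111; 0b10101110 ⊕ 0b00000111 = 0b10101001.
P[4]: E(K, 0b10101110) = 0b01110110; 0b01101000 ⊕ 0b01110110 = 0b00011110.
P[5]: E(K, 0b01101000) = 0b10110000; 0b01110111 ⊕ 0b10110000 = 0b11000111.
P[6]: E(K, 0b01110111) = 0b11001101; 0b10110000 ⊕ 0b11001101 = 0b01111101.
Blocks that differ from the original plaintext: P[2], P[3].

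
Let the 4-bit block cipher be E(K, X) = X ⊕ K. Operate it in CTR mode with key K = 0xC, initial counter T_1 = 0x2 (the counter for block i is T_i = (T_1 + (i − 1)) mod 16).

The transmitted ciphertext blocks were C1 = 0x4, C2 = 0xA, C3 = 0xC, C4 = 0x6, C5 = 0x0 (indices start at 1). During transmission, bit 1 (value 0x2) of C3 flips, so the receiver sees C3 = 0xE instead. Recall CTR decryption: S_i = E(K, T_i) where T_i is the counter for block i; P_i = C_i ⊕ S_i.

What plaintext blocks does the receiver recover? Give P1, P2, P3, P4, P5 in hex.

Only C3 changed, to 0xE. In CTR, a change in C_i flips the same bit in P_i only; the keystream is unaffected. Decrypting the received ciphertext:
P1: T = 0x2, S = E(K, T) = 0xE; 0x4 ⊕ 0xE = 0xA.
P2: T = 0x3, S = E(K, T) = 0xF; 0xA ⊕ 0xF = 0x5.
P3: T = 0x4, S = E(K, T) = 0x8; 0xE ⊕ 0x8 = 0x6.
P4: T = 0x5, S = E(K, T) = 0x9; 0x6 ⊕ 0x9 = 0xF.
P5: T = 0x6, S = E(K, T) = 0xA; 0x0 ⊕ 0xA = 0xA.
Blocks that differ from the original plaintext: P3.

P1 = 0xA, P2 = 0x5, P3 = 0x6, P4 = 0xF, P5 = 0xA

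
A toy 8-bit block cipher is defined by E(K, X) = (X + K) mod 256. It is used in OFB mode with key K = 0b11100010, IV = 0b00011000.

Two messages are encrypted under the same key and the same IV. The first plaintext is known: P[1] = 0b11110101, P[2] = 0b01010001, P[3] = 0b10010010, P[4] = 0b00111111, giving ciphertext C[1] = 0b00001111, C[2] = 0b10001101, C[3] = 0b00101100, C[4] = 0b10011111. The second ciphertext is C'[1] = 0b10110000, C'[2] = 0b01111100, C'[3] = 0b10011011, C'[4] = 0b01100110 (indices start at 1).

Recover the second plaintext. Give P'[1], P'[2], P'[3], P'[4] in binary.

P'[1] = 0b01001010, P'[2] = 0b10100000, P'[3] = 0b00100101, P'[4] = 0b11000110

In OFB with a reused IV, both messages share the same keystream S_i, so C_i ⊕ C'_i = P_i ⊕ P'_i and thus P'_i = P_i ⊕ C_i ⊕ C'_i.
P'[1]: 0b11110101 ⊕ 0b00001111 ⊕ 0b10110000 = 0b01001010.
P'[2]: 0b01010001 ⊕ 0b10001101 ⊕ 0b01111100 = 0b10100000.
P'[3]: 0b10010010 ⊕ 0b00101100 ⊕ 0b10011011 = 0b00100101.
P'[4]: 0b00111111 ⊕ 0b10011111 ⊕ 0b01100110 = 0b11000110.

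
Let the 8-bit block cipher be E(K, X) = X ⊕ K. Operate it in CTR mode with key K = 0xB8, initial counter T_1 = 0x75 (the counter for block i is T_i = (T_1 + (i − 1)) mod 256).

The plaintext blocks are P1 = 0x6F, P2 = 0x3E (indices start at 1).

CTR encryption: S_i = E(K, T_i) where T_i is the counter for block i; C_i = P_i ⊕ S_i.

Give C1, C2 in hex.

C1: T = 0x75, S = E(K, T) = 0xCD; 0x6F ⊕ 0xCD = 0xA2.
C2: T = 0x76, S = E(K, T) = 0xCE; 0x3E ⊕ 0xCE = 0xF0.

C1 = 0xA2, C2 = 0xF0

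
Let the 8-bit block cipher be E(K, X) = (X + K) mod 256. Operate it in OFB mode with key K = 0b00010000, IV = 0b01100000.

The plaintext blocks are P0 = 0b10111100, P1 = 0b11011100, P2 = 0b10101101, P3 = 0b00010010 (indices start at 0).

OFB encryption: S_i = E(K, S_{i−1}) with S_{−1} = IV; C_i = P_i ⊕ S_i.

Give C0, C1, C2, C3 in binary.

C0: S = E(K, 0b01100000) = 0b01110000; 0b10111100 ⊕ 0b01110000 = 0b11001100.
C1: S = E(K, 0b01110000) = 0b10000000; 0b11011100 ⊕ 0b10000000 = 0b01011100.
C2: S = E(K, 0b10000000) = 0b10010000; 0b10101101 ⊕ 0b10010000 = 0b00111101.
C3: S = E(K, 0b10010000) = 0b10100000; 0b00010010 ⊕ 0b10100000 = 0b10110010.

C0 = 0b11001100, C1 = 0b01011100, C2 = 0b00111101, C3 = 0b10110010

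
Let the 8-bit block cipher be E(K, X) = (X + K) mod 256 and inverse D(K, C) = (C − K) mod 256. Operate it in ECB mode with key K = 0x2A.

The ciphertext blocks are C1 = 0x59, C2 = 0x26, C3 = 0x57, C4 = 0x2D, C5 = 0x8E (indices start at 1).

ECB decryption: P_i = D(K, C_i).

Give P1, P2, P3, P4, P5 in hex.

P1: D(K, 0x59) = 0x2F.
P2: D(K, 0x26) = 0xFC.
P3: D(K, 0x57) = 0x2D.
P4: D(K, 0x2D) = 0x03.
P5: D(K, 0x8E) = 0x64.

P1 = 0x2F, P2 = 0xFC, P3 = 0x2D, P4 = 0x03, P5 = 0x64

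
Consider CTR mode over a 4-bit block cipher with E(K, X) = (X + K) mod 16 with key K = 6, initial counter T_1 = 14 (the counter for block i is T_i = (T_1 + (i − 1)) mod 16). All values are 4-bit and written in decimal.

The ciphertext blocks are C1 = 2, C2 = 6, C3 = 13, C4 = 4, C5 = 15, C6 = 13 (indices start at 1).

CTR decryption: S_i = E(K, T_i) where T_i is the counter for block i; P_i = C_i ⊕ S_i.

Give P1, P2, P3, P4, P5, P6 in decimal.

P1 = 6, P2 = 3, P3 = 11, P4 = 3, P5 = 7, P6 = 4

P1: T = 14, S = E(K, T) = 4; 2 ⊕ 4 = 6.
P2: T = 15, S = E(K, T) = 5; 6 ⊕ 5 = 3.
P3: T = 0, S = E(K, T) = 6; 13 ⊕ 6 = 11.
P4: T = 1, S = E(K, T) = 7; 4 ⊕ 7 = 3.
P5: T = 2, S = E(K, T) = 8; 15 ⊕ 8 = 7.
P6: T = 3, S = E(K, T) = 9; 13 ⊕ 9 = 4.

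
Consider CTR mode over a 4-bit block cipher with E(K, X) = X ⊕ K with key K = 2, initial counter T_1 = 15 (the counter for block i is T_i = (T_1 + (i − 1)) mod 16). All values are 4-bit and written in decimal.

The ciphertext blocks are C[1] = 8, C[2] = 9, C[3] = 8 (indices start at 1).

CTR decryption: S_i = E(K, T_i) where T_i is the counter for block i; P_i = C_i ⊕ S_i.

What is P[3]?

P[3] = 11

P[3]: T = 1, S = E(K, T) = 3; 8 ⊕ 3 = 11.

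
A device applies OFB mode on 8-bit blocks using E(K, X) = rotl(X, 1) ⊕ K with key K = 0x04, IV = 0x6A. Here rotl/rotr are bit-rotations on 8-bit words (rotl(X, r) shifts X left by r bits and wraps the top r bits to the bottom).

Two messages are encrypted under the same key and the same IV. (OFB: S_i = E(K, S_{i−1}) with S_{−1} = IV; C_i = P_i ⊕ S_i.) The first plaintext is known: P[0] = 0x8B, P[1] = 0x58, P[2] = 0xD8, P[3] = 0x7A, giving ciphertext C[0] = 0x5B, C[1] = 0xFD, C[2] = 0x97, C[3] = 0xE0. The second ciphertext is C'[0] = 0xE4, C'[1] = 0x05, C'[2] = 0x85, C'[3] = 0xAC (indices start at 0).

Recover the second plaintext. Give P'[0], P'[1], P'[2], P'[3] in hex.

P'[0] = 0x34, P'[1] = 0xA0, P'[2] = 0xCA, P'[3] = 0x36

In OFB with a reused IV, both messages share the same keystream S_i, so C_i ⊕ C'_i = P_i ⊕ P'_i and thus P'_i = P_i ⊕ C_i ⊕ C'_i.
P'[0]: 0x8B ⊕ 0x5B ⊕ 0xE4 = 0x34.
P'[1]: 0x58 ⊕ 0xFD ⊕ 0x05 = 0xA0.
P'[2]: 0xD8 ⊕ 0x97 ⊕ 0x85 = 0xCA.
P'[3]: 0x7A ⊕ 0xE0 ⊕ 0xAC = 0x36.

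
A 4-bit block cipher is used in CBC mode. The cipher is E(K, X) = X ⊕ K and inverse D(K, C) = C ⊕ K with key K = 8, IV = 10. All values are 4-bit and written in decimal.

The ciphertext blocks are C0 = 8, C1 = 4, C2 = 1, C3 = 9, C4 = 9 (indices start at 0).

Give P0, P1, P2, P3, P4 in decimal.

P0 = 10, P1 = 4, P2 = 13, P3 = 0, P4 = 8

CBC decryption: P_i = D(K, C_i) ⊕ C_{i−1}, with C_{−1} = IV.
P0: D(K, 8) = 0; 0 ⊕ 10 = 10.
P1: D(K, 4) = 12; 12 ⊕ 8 = 4.
P2: D(K, 1) = 9; 9 ⊕ 4 = 13.
P3: D(K, 9) = 1; 1 ⊕ 1 = 0.
P4: D(K, 9) = 1; 1 ⊕ 9 = 8.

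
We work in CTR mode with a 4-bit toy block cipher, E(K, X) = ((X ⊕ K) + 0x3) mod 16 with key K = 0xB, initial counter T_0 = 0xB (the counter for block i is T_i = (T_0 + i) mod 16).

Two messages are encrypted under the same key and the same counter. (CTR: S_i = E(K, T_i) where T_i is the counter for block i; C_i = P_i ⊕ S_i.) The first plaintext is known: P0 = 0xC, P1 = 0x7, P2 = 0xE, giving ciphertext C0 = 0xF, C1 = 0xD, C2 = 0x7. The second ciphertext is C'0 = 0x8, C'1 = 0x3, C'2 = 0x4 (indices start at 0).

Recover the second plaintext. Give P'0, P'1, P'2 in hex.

P'0 = 0xB, P'1 = 0x9, P'2 = 0xD

In CTR with a reused counter, both messages share the same keystream S_i, so C_i ⊕ C'_i = P_i ⊕ P'_i and thus P'_i = P_i ⊕ C_i ⊕ C'_i.
P'0: 0xC ⊕ 0xF ⊕ 0x8 = 0xB.
P'1: 0x7 ⊕ 0xD ⊕ 0x3 = 0x9.
P'2: 0xE ⊕ 0x7 ⊕ 0x4 = 0xD.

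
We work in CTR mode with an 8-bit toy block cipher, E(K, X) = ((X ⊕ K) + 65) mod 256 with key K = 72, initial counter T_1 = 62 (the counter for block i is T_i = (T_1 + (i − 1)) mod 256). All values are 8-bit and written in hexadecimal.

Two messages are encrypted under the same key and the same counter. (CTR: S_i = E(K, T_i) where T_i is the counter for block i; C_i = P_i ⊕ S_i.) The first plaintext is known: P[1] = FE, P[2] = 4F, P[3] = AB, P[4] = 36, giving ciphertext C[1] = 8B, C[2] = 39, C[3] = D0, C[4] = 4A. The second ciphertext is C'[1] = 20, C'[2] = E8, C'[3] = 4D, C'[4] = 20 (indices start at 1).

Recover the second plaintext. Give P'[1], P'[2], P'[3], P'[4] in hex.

P'[1] = 55, P'[2] = 9E, P'[3] = 36, P'[4] = 5C

In CTR with a reused counter, both messages share the same keystream S_i, so C_i ⊕ C'_i = P_i ⊕ P'_i and thus P'_i = P_i ⊕ C_i ⊕ C'_i.
P'[1]: FE ⊕ 8B ⊕ 20 = 55.
P'[2]: 4F ⊕ 39 ⊕ E8 = 9E.
P'[3]: AB ⊕ D0 ⊕ 4D = 36.
P'[4]: 36 ⊕ 4A ⊕ 20 = 5C.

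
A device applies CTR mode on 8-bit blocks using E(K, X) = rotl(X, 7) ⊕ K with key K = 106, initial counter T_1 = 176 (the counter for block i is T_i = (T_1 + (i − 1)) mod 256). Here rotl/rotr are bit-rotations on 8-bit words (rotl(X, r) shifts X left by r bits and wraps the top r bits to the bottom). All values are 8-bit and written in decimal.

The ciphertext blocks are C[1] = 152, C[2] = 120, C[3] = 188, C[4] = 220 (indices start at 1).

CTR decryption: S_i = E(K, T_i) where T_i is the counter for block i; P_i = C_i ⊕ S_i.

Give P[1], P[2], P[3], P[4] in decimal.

P[1] = 170, P[2] = 202, P[3] = 143, P[4] = 111

P[1]: T = 176, S = E(K, T) = 50; 152 ⊕ 50 = 170.
P[2]: T = 177, S = E(K, T) = 178; 120 ⊕ 178 = 202.
P[3]: T = 178, S = E(K, T) = 51; 188 ⊕ 51 = 143.
P[4]: T = 179, S = E(K, T) = 179; 220 ⊕ 179 = 111.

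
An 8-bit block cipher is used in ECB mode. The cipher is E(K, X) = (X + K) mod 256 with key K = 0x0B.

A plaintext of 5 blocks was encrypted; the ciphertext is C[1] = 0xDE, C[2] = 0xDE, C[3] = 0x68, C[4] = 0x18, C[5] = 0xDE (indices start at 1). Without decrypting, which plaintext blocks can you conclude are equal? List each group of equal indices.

P[1] = P[2] = P[5]

ECB encrypts each block independently with the same key, so equal ciphertext blocks imply equal plaintext blocks.
C[1] = C[2] = C[5] = 0xDE, so P[1] = P[2] = P[5].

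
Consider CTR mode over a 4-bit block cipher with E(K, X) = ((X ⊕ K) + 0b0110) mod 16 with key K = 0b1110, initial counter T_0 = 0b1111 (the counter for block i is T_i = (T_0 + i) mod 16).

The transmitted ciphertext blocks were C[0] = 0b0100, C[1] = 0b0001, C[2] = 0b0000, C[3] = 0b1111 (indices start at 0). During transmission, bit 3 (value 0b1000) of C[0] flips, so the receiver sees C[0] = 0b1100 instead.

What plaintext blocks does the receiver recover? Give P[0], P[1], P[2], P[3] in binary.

CTR decryption: S_i = E(K, T_i) where T_i is the counter for block i; P_i = C_i ⊕ S_i.
Only C[0] changed, to 0b1100. In CTR, a change in C_i flips the same bit in P_i only; the keystream is unaffected. Decrypting the received ciphertext:
P[0]: T = 0b1111, S = E(K, T) = 0b0111; 0b1100 ⊕ 0b0111 = 0b1011.
P[1]: T = 0b0000, S = E(K, T) = 0b0100; 0b0001 ⊕ 0b0100 = 0b0101.
P[2]: T = 0b0001, S = E(K, T) = 0b0101; 0b0000 ⊕ 0b0101 = 0b0101.
P[3]: T = 0b0010, S = E(K, T) = 0b0010; 0b1111 ⊕ 0b0010 = 0b1101.
Blocks that differ from the original plaintext: P[0].

P[0] = 0b1011, P[1] = 0b0101, P[2] = 0b0101, P[3] = 0b1101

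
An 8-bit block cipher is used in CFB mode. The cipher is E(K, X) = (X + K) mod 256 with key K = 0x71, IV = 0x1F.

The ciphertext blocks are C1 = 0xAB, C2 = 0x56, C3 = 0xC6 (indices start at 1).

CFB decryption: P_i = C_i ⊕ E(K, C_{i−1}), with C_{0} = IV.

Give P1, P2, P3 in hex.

P1 = 0x3B, P2 = 0x4A, P3 = 0x01

P1: E(K, 0x1F) = 0x90; 0xAB ⊕ 0x90 = 0x3B.
P2: E(K, 0xAB) = 0x1C; 0x56 ⊕ 0x1C = 0x4A.
P3: E(K, 0x56) = 0xC7; 0xC6 ⊕ 0xC7 = 0x01.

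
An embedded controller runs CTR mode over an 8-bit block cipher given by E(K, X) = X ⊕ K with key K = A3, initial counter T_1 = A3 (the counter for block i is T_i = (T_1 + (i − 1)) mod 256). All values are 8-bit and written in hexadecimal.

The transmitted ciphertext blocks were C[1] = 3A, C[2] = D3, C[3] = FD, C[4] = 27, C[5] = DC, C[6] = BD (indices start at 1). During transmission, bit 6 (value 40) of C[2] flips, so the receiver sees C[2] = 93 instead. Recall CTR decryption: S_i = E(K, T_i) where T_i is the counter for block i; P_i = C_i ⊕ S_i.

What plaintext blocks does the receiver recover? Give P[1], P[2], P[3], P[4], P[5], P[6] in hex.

Only C[2] changed, to 93. In CTR, a change in C_i flips the same bit in P_i only; the keystream is unaffected. Decrypting the received ciphertext:
P[1]: T = A3, S = E(K, T) = 00; 3A ⊕ 00 = 3A.
P[2]: T = A4, S = E(K, T) = 07; 93 ⊕ 07 = 94.
P[3]: T = A5, S = E(K, T) = 06; FD ⊕ 06 = FB.
P[4]: T = A6, S = E(K, T) = 05; 27 ⊕ 05 = 22.
P[5]: T = A7, S = E(K, T) = 04; DC ⊕ 04 = D8.
P[6]: T = A8, S = E(K, T) = 0B; BD ⊕ 0B = B6.
Blocks that differ from the original plaintext: P[2].

P[1] = 3A, P[2] = 94, P[3] = FB, P[4] = 22, P[5] = D8, P[6] = B6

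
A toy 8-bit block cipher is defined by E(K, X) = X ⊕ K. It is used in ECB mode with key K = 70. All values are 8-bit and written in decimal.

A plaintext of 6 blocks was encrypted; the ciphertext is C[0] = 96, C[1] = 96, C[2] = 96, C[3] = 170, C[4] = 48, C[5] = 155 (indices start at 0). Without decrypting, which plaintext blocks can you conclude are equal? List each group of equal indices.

P[0] = P[1] = P[2]

ECB encrypts each block independently with the same key, so equal ciphertext blocks imply equal plaintext blocks.
C[0] = C[1] = C[2] = 96, so P[0] = P[1] = P[2].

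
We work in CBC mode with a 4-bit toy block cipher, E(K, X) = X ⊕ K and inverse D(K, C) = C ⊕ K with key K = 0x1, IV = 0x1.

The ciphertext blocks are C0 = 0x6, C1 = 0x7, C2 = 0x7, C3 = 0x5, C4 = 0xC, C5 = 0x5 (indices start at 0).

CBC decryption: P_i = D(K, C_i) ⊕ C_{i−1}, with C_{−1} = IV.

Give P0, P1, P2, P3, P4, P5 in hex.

P0 = 0x6, P1 = 0x0, P2 = 0x1, P3 = 0x3, P4 = 0x8, P5 = 0x8

P0: D(K, 0x6) = 0x7; 0x7 ⊕ 0x1 = 0x6.
P1: D(K, 0x7) = 0x6; 0x6 ⊕ 0x6 = 0x0.
P2: D(K, 0x7) = 0x6; 0x6 ⊕ 0x7 = 0x1.
P3: D(K, 0x5) = 0x4; 0x4 ⊕ 0x7 = 0x3.
P4: D(K, 0xC) = 0xD; 0xD ⊕ 0x5 = 0x8.
P5: D(K, 0x5) = 0x4; 0x4 ⊕ 0xC = 0x8.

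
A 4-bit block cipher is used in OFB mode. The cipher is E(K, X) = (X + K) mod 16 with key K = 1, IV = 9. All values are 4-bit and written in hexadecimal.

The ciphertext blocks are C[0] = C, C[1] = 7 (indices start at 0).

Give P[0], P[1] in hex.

OFB decryption: S_i = E(K, S_{i−1}) with S_{−1} = IV; P_i = C_i ⊕ S_i.
P[0]: S = E(K, 9) = A; C ⊕ A = 6.
P[1]: S = E(K, A) = B; 7 ⊕ B = C.

P[0] = 6, P[1] = C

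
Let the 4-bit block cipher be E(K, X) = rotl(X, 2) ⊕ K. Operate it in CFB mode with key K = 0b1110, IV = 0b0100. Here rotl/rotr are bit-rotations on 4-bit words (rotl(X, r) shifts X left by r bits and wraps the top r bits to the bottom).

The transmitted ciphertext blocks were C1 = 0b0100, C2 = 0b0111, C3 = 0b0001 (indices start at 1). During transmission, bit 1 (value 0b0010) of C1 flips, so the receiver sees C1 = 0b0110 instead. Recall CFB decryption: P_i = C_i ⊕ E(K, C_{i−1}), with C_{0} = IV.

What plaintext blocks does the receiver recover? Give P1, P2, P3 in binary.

P1 = 0b1001, P2 = 0b0000, P3 = 0b0010

Only C1 changed, to 0b0110. In CFB, a change in C_i flips the same bit in P_i and garbles P_{i+1}. Decrypting the received ciphertext:
P1: E(K, 0b0100) = 0b1111; 0b0110 ⊕ 0b1111 = 0b1001.
P2: E(K, 0b0110) = 0b0111; 0b0111 ⊕ 0b0111 = 0b0000.
P3: E(K, 0b0111) = 0b0011; 0b0001 ⊕ 0b0011 = 0b0010.
Blocks that differ from the original plaintext: P1, P2.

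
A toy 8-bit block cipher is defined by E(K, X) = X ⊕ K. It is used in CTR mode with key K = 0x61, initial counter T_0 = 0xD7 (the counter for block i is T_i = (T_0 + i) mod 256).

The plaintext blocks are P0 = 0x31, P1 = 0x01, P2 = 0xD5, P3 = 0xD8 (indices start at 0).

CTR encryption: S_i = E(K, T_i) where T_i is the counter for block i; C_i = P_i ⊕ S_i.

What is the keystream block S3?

C0: T = 0xD7, S = E(K, T) = 0xB6; 0x31 ⊕ 0xB6 = 0x87.
C1: T = 0xD8, S = E(K, T) = 0xB9; 0x01 ⊕ 0xB9 = 0xB8.
C2: T = 0xD9, S = E(K, T) = 0xB8; 0xD5 ⊕ 0xB8 = 0x6D.
C3: T = 0xDA, S = E(K, T) = 0xBB; 0xD8 ⊕ 0xBB = 0x63.
So S3 = 0xBB.

0xBB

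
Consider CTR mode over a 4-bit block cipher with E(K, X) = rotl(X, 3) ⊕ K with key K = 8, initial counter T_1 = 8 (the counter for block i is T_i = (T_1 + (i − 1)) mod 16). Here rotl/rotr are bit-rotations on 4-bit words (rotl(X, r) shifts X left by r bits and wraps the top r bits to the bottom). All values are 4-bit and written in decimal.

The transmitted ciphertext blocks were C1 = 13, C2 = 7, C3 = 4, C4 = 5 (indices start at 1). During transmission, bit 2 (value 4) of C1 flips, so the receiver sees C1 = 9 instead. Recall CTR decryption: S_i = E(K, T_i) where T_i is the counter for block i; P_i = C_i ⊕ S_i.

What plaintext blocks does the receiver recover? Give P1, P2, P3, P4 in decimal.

P1 = 5, P2 = 3, P3 = 9, P4 = 0

Only C1 changed, to 9. In CTR, a change in C_i flips the same bit in P_i only; the keystream is unaffected. Decrypting the received ciphertext:
P1: T = 8, S = E(K, T) = 12; 9 ⊕ 12 = 5.
P2: T = 9, S = E(K, T) = 4; 7 ⊕ 4 = 3.
P3: T = 10, S = E(K, T) = 13; 4 ⊕ 13 = 9.
P4: T = 11, S = E(K, T) = 5; 5 ⊕ 5 = 0.
Blocks that differ from the original plaintext: P1.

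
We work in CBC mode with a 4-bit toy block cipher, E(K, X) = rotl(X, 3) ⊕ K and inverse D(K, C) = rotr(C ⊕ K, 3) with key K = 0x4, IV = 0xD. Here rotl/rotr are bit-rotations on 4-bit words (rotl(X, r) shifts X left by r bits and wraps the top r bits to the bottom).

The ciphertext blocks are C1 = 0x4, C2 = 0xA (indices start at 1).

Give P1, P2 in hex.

CBC decryption: P_i = D(K, C_i) ⊕ C_{i−1}, with C_{0} = IV.
P1: D(K, 0x4) = 0x0; 0x0 ⊕ 0xD = 0xD.
P2: D(K, 0xA) = 0xD; 0xD ⊕ 0x4 = 0x9.

P1 = 0xD, P2 = 0x9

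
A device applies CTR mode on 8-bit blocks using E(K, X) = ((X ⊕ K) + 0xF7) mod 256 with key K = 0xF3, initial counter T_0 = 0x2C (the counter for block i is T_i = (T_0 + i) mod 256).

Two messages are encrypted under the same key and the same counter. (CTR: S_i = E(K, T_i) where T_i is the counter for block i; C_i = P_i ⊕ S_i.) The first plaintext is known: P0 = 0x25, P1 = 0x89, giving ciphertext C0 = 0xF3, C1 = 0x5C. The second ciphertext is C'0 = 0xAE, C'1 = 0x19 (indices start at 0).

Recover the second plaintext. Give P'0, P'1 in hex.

P'0 = 0x78, P'1 = 0xCC

In CTR with a reused counter, both messages share the same keystream S_i, so C_i ⊕ C'_i = P_i ⊕ P'_i and thus P'_i = P_i ⊕ C_i ⊕ C'_i.
P'0: 0x25 ⊕ 0xF3 ⊕ 0xAE = 0x78.
P'1: 0x89 ⊕ 0x5C ⊕ 0x19 = 0xCC.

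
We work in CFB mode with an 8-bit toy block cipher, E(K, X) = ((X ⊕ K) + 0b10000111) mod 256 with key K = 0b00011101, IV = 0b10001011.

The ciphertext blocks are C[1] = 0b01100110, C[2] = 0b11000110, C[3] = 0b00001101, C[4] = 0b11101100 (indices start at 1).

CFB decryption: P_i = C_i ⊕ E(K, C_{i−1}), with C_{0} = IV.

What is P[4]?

P[4]: E(K, 0b00001101) = 0b10010111; 0b11101100 ⊕ 0b10010111 = 0b01111011.

P[4] = 0b01111011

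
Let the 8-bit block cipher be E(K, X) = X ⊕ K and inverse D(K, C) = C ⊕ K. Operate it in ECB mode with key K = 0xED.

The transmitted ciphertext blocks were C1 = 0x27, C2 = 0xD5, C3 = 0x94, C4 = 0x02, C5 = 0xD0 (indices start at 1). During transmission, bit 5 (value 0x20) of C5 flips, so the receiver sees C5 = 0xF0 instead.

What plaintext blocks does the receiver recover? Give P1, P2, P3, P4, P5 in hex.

ECB decryption: P_i = D(K, C_i).
Only C5 changed, to 0xF0. In ECB, a change in C_i affects only P_i. Decrypting the received ciphertext:
P1: D(K, 0x27) = 0xCA.
P2: D(K, 0xD5) = 0x38.
P3: D(K, 0x94) = 0x79.
P4: D(K, 0x02) = 0xEF.
P5: D(K, 0xF0) = 0x1D.
Blocks that differ from the original plaintext: P5.

P1 = 0xCA, P2 = 0x38, P3 = 0x79, P4 = 0xEF, P5 = 0x1D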